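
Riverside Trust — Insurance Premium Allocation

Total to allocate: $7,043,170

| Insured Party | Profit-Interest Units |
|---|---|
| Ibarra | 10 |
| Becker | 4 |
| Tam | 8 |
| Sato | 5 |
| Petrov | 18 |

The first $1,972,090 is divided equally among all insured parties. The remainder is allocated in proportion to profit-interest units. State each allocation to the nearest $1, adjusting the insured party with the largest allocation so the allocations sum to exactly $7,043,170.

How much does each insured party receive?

Ibarra: $1,521,325 · Becker: $845,181 · Tam: $1,295,943 · Sato: $957,871 · Petrov: $2,422,850

$1,972,090 shared equally gives $394,418 per insured party.
Remainder $5,071,080 by profit-interest units (total 45): Ibarra 1,126,906.67 → $1,126,907; Becker 450,762.67 → $450,763; Tam 901,525.33 → $901,525; Sato 563,453.33 → $563,453; Petrov 2,028,432.00 → $2,028,432.
Totals: Ibarra $394,418 + $1,126,907 = $1,521,325; Becker $394,418 + $450,763 = $845,181; Tam $394,418 + $901,525 = $1,295,943; Sato $394,418 + $563,453 = $957,871; Petrov $394,418 + $2,028,432 = $2,422,850.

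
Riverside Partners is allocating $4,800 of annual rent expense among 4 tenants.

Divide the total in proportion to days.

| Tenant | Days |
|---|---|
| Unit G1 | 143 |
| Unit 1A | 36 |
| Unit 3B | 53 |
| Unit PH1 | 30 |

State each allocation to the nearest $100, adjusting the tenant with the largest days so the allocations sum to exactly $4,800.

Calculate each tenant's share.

Total days = 143 + 36 + 53 + 30 = 262.
Proportional shares: Unit G1 2,619.85; Unit 1A 659.54; Unit 3B 970.99; Unit PH1 549.62.
At nearest $100: Unit G1 $2,600; Unit 1A $700; Unit 3B $1,000; Unit PH1 $500. Sum = $4,800.
No rounding difference to absorb.

Unit G1: $2,600; Unit 1A: $700; Unit 3B: $1,000; Unit PH1: $500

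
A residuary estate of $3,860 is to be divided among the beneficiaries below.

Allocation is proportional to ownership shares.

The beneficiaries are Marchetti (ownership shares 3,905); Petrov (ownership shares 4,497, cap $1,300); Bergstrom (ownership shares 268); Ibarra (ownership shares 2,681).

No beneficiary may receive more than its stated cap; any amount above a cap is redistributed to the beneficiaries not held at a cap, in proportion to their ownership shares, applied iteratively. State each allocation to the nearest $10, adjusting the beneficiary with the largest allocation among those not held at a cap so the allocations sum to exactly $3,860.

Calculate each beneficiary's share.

Marchetti: $1,460 | Petrov: $1,300 | Bergstrom: $100 | Ibarra: $1,000

Ownership shares total: 11,351.
Unconstrained shares: Marchetti 1,327.93; Petrov 1,529.24; Bergstrom 91.14; Ibarra 911.70.
Capped: Petrov ($1,300); residual $2,560 reallocated over remaining ownership shares 6,854.
Remaining shares: Marchetti 1,458.54 → $1,460; Bergstrom 100.10 → $100; Ibarra 1,001.37 → $1,000.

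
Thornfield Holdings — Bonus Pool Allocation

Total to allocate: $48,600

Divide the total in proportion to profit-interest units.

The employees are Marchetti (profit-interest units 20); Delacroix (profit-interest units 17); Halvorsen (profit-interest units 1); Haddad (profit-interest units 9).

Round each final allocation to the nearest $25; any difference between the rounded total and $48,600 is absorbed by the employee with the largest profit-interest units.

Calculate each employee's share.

Marchetti: $20,700 | Delacroix: $17,575 | Halvorsen: $1,025 | Haddad: $9,300

Sum of profit-interest units: 47.
Unrounded shares: Marchetti 20/47 × $48,600 = 20,680.85; Delacroix 17/47 × $48,600 = 17,578.72; Halvorsen 1/47 × $48,600 = 1,034.04; Haddad 9/47 × $48,600 = 9,306.38.
After rounding ($25): Marchetti $20,675; Delacroix $17,575; Halvorsen $1,025; Haddad $9,300. Sum = $48,575.
Difference $48,600 − $48,575 = +$25 applied to largest profit-interest units (Marchetti): Marchetti becomes $20,700.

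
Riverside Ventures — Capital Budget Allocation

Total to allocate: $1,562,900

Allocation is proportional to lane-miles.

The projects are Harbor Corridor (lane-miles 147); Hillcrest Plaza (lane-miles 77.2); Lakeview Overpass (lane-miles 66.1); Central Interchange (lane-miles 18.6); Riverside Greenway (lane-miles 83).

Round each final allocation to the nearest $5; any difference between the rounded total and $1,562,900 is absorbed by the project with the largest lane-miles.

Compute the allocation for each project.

Sum of lane-miles: 391.9.
Raw shares: Harbor Corridor 147/391.9 × $1,562,900 = 586,237.05; Hillcrest Plaza 77.2/391.9 × $1,562,900 = 307,874.15; Lakeview Overpass 66.1/391.9 × $1,562,900 = 263,607.27; Central Interchange 18.6/391.9 × $1,562,900 = 74,176.93; Riverside Greenway 83/391.9 × $1,562,900 = 331,004.59.
At nearest $5: Harbor Corridor $586,235; Hillcrest Plaza $307,875; Lakeview Overpass $263,605; Central Interchange $74,175; Riverside Greenway $331,005. Sum = $1,562,895.
Difference $1,562,900 − $1,562,895 = +$5 applied to largest lane-miles (Harbor Corridor): Harbor Corridor becomes $586,240.

Harbor Corridor: $586,240 · Hillcrest Plaza: $307,875 · Lakeview Overpass: $263,605 · Central Interchange: $74,175 · Riverside Greenway: $331,005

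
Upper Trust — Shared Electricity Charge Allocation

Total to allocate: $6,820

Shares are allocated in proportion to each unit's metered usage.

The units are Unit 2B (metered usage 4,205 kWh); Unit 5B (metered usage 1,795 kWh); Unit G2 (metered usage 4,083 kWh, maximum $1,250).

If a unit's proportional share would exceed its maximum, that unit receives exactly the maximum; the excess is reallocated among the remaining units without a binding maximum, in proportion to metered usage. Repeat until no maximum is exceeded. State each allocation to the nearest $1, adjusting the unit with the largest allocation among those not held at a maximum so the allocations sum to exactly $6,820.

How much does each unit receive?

Combined metered usage = 10,083.
Unconstrained shares: Unit 2B 2,844.20; Unit 5B 1,214.11; Unit G2 2,761.68.
Cap binds for Unit G2 ($1,250); residual $5,570 reallocated over remaining metered usage 6,000.
Redistributed shares: Unit 2B 3,903.64 → $3,904; Unit 5B 1,666.36 → $1,666.

Unit 2B: $3,904; Unit 5B: $1,666; Unit G2: $1,250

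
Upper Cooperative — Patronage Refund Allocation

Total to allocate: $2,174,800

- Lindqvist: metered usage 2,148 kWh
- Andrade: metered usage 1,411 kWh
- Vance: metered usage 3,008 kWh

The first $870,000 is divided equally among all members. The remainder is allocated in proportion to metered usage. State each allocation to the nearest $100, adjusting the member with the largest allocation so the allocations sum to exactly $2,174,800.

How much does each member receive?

First tranche $870,000 split equally: $290,000 each.
Remainder $1,304,800 by metered usage (total 6,567): Lindqvist 426,787.03 → $426,800; Andrade 280,352.19 → $280,400; Vance 597,660.79 → $597,700.
Rounding difference −$100 on remainder applied to Vance.
Totals: Lindqvist $290,000 + $426,800 = $716,800; Andrade $290,000 + $280,400 = $570,400; Vance $290,000 + $597,600 = $887,600.

Lindqvist: $716,800 | Andrade: $570,400 | Vance: $887,600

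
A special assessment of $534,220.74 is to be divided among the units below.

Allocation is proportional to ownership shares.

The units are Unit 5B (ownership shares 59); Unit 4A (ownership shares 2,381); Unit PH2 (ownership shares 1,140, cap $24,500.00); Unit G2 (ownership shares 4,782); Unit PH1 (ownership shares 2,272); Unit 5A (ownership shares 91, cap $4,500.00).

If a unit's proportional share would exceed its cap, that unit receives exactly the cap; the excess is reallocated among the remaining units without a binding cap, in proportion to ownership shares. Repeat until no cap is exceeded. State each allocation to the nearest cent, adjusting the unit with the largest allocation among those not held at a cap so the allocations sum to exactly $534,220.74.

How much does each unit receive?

Unit 5B: $3,139.67; Unit 4A: $126,704.30; Unit PH2: $24,500.00; Unit G2: $254,472.88; Unit PH1: $120,903.89; Unit 5A: $4,500.00

Total ownership shares = 10,725.
Pro-rata shares before constraints: Unit 5B 2,938.8367; Unit 4A 118,599.4948; Unit PH2 56,784.3024; Unit G2 238,195.2055; Unit PH1 113,170.1185; Unit 5A 4,532.7820.
Cap binds for Unit PH2 ($24,500.00), Unit 5A ($4,500.00); balance $505,220.74 reallocated over remaining ownership shares 9,494.
Remaining shares: Unit 5B 3,139.6697 → $3,139.67; Unit 4A 126,704.2955 → $126,704.30; Unit G2 254,472.8859 → $254,472.89; Unit PH1 120,903.8889 → $120,903.89.
Rounding difference −$0.01 applied to Unit G2 → $254,472.88.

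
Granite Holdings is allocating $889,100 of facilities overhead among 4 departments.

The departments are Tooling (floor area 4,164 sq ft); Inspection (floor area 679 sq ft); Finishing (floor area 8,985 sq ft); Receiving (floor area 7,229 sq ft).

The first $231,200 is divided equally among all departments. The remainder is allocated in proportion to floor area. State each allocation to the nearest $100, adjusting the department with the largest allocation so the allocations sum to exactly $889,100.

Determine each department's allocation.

Tooling: $187,900 · Inspection: $79,000 · Finishing: $338,500 · Receiving: $283,700

First tranche $231,200 split equally: $57,800 each.
Remainder $657,900 by floor area (total 21,057): Tooling 130,099.05 → $130,100; Inspection 21,214.52 → $21,200; Finishing 280,725.25 → $280,700; Receiving 225,861.19 → $225,900.
Totals: Tooling $57,800 + $130,100 = $187,900; Inspection $57,800 + $21,200 = $79,000; Finishing $57,800 + $280,700 = $338,500; Receiving $57,800 + $225,900 = $283,700.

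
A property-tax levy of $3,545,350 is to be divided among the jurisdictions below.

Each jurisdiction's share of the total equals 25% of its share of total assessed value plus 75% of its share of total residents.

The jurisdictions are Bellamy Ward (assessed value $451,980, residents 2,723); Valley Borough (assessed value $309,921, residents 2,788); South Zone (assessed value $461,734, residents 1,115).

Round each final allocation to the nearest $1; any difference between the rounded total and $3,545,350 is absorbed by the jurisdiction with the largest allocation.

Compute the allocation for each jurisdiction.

Bellamy Ward: $1,420,131; Valley Borough: $1,343,314; South Zone: $781,905

Totals — assessed value 1,223,635, residents 6,626.
Blended shares (25% assessed value + 75% residents): Bellamy Ward 0.4006; Valley Borough 0.3789; South Zone 0.2205.
Pro-rata amounts: Bellamy Ward 1,420,130.15; Valley Borough 1,343,314.49; South Zone 781,905.36.
Rounded to nearest $1: Bellamy Ward $1,420,130; Valley Borough $1,343,314; South Zone $781,905. Sum = $3,545,349.
Difference $3,545,350 − $3,545,349 = +$1 applied to largest allocation (Bellamy Ward): Bellamy Ward becomes $1,420,131.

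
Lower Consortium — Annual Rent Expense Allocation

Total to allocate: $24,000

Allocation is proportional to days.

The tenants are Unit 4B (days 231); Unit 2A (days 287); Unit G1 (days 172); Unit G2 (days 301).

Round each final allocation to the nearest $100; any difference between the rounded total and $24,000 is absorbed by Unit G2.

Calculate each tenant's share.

Total days = 991.
Raw shares: Unit 4B 231/991 × $24,000 = 5,594.35; Unit 2A 287/991 × $24,000 = 6,950.55; Unit G1 172/991 × $24,000 = 4,165.49; Unit G2 301/991 × $24,000 = 7,289.61.
After rounding ($100): Unit 4B $5,600; Unit 2A $7,000; Unit G1 $4,200; Unit G2 $7,300. Sum = $24,100.
Difference $24,000 − $24,100 = −$100 applied to Unit G2: Unit G2 becomes $7,200.

Unit 4B: $5,600; Unit 2A: $7,000; Unit G1: $4,200; Unit G2: $7,200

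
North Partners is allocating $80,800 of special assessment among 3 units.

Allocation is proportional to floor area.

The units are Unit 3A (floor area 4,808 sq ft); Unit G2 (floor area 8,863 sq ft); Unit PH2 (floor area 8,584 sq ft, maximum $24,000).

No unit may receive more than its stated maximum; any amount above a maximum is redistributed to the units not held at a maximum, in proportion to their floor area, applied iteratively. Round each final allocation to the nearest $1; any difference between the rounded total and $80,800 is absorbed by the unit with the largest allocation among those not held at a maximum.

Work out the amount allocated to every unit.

Unit 3A: $19,976 · Unit G2: $36,824 · Unit PH2: $24,000

Total floor area = 22,255.
Pro-rata shares before constraints: Unit 3A 17,456.14; Unit G2 32,178.40; Unit PH2 31,165.45.
Held at cap: Unit PH2 ($24,000); remaining pool $56,800 reallocated over remaining floor area 13,671.
Remaining shares: Unit 3A 19,976.18 → $19,976; Unit G2 36,823.82 → $36,824.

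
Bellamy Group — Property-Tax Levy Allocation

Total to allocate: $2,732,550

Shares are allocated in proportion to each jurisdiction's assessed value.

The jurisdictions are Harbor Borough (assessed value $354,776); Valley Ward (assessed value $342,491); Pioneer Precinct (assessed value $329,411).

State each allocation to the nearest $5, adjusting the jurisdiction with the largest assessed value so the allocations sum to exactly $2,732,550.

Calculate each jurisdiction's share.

Harbor Borough: $944,255 · Valley Ward: $911,555 · Pioneer Precinct: $876,740

Total assessed value = 354,776 + 342,491 + 329,411 = 1,026,678.
Pro-rata amounts: Harbor Borough 944,252.39; Valley Ward 911,555.31; Pioneer Precinct 876,742.30.
After rounding ($5): Harbor Borough $944,250; Valley Ward $911,555; Pioneer Precinct $876,740. Sum = $2,732,545.
Difference $2,732,550 − $2,732,545 = +$5 applied to largest assessed value (Harbor Borough): Harbor Borough becomes $944,255.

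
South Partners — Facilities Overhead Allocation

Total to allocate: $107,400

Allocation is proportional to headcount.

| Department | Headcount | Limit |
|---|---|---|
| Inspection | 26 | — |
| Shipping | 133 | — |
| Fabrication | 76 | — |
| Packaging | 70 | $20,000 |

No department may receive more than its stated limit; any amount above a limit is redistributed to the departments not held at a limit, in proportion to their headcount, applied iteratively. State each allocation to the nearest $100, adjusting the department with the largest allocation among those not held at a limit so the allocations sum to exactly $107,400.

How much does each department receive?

Total headcount = 305.
Proportional shares (ignoring caps): Inspection 9,155.41; Shipping 46,833.44; Fabrication 26,761.97; Packaging 24,649.18.
Capped: Packaging ($20,000); residual $87,400 reallocated over remaining headcount 235.
Redistributed shares: Inspection 9,669.79 → $9,700; Shipping 49,464.68 → $49,500; Fabrication 28,265.53 → $28,300.
Rounding difference −$100 applied to Shipping → $49,400.

Inspection: $9,700 · Shipping: $49,400 · Fabrication: $28,300 · Packaging: $20,000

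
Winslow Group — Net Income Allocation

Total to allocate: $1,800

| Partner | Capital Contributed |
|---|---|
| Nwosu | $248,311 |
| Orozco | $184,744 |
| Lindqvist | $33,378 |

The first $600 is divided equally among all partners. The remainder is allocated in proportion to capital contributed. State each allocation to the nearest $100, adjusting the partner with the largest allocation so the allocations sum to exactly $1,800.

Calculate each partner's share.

Nwosu: $800 | Orozco: $700 | Lindqvist: $300

First tranche $600 split equally: $200 each.
Remainder $1,200 by capital contributed (total 466,433): Nwosu 638.83 → $600; Orozco 475.29 → $500; Lindqvist 85.87 → $100.
Totals: Nwosu $200 + $600 = $800; Orozco $200 + $500 = $700; Lindqvist $200 + $100 = $300.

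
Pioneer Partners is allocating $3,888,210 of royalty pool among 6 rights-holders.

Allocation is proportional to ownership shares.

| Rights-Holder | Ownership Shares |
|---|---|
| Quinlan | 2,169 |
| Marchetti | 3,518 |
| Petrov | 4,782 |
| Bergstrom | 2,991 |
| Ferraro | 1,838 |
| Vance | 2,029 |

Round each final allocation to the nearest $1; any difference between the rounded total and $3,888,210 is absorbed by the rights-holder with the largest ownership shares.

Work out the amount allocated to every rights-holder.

Quinlan: $486,728 · Marchetti: $789,446 · Petrov: $1,073,088 · Bergstrom: $671,186 · Ferraro: $412,451 · Vance: $455,311

Ownership shares total: 17,327.
Pro-rata amounts: Quinlan 2,169/17,327 × $3,888,210 = 486,727.51; Marchetti 3,518/17,327 × $3,888,210 = 789,445.53; Petrov 4,782/17,327 × $3,888,210 = 1,073,089.41; Bergstrom 2,991/17,327 × $3,888,210 = 671,185.79; Ferraro 1,838/17,327 × $3,888,210 = 412,450.51; Vance 2,029/17,327 × $3,888,210 = 455,311.25.
After rounding ($1): Quinlan $486,728; Marchetti $789,446; Petrov $1,073,089; Bergstrom $671,186; Ferraro $412,451; Vance $455,311. Sum = $3,888,211.
Difference $3,888,210 − $3,888,211 = −$1 applied to largest ownership shares (Petrov): Petrov becomes $1,073,088.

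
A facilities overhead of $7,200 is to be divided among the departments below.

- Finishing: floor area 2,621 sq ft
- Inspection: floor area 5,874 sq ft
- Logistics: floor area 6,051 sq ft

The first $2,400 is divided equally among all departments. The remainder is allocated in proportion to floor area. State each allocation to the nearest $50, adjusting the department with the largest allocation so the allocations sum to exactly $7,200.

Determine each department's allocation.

Finishing: $1,650 | Inspection: $2,750 | Logistics: $2,800

$2,400 shared equally gives $800 per department.
Remainder $4,800 by floor area (total 14,546): Finishing 864.90 → $850; Inspection 1,938.35 → $1,950; Logistics 1,996.76 → $2,000.
Totals: Finishing $800 + $850 = $1,650; Inspection $800 + $1,950 = $2,750; Logistics $800 + $2,000 = $2,800.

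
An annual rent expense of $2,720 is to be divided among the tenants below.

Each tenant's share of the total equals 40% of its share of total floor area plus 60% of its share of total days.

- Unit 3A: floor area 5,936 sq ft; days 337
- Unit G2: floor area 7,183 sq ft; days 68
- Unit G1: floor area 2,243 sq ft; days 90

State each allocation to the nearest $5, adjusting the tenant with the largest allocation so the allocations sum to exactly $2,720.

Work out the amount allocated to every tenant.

Floor area total 15,362; days total 495.
Blended shares (40% floor area + 60% days): Unit 3A 0.5630; Unit G2 0.2695; Unit G1 0.1675.
Pro-rata amounts: Unit 3A 1,531.49; Unit G2 732.92; Unit G1 455.59.
Rounded to nearest $5: Unit 3A $1,530; Unit G2 $735; Unit G1 $455. Sum = $2,720.
No rounding difference to absorb.

Unit 3A: $1,530; Unit G2: $735; Unit G1: $455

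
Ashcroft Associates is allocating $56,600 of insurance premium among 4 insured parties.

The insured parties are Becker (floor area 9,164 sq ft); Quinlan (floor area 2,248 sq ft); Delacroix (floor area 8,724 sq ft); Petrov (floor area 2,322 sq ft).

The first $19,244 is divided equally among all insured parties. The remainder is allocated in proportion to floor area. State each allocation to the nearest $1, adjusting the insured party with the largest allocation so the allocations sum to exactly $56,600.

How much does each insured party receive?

Becker: $20,055 | Quinlan: $8,550 | Delacroix: $19,322 | Petrov: $8,673

Equal tier: $19,244 ÷ 4 = $4,811 apiece.
Remainder $37,356 by floor area (total 22,458): Becker 15,243.14 → $15,243; Quinlan 3,739.26 → $3,739; Delacroix 14,511.25 → $14,511; Petrov 3,862.35 → $3,862.
Rounding difference +$1 on remainder applied to Becker.
Totals: Becker $4,811 + $15,244 = $20,055; Quinlan $4,811 + $3,739 = $8,550; Delacroix $4,811 + $14,511 = $19,322; Petrov $4,811 + $3,862 = $8,673.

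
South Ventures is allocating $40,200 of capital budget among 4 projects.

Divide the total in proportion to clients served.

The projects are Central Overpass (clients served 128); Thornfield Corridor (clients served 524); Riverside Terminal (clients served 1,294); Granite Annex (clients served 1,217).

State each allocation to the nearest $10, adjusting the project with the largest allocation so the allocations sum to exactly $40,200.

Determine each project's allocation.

Clients served total: 3,163.
Unrounded shares: Central Overpass 128/3,163 × $40,200 = 1,626.81; Thornfield Corridor 524/3,163 × $40,200 = 6,659.75; Riverside Terminal 1,294/3,163 × $40,200 = 16,446.03; Granite Annex 1,217/3,163 × $40,200 = 15,467.40.
At nearest $10: Central Overpass $1,630; Thornfield Corridor $6,660; Riverside Terminal $16,450; Granite Annex $15,470. Sum = $40,210.
Difference $40,200 − $40,210 = −$10 applied to largest allocation (Riverside Terminal): Riverside Terminal becomes $16,440.

Central Overpass: $1,630 · Thornfield Corridor: $6,660 · Riverside Terminal: $16,440 · Granite Annex: $15,470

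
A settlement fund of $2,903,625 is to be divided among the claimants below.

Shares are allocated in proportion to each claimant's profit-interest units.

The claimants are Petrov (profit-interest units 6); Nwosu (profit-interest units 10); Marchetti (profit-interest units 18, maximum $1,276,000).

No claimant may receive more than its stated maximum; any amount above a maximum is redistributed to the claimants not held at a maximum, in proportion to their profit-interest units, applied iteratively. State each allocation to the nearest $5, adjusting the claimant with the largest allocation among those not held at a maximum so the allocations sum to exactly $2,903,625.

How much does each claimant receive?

Petrov: $610,360 · Nwosu: $1,017,265 · Marchetti: $1,276,000

Sum of profit-interest units: 34.
Unconstrained shares: Petrov 512,404.41; Nwosu 854,007.35; Marchetti 1,537,213.24.
Held at cap: Marchetti ($1,276,000); balance $1,627,625 reallocated over remaining profit-interest units 16.
Redistributed shares: Petrov 610,359.38 → $610,360; Nwosu 1,017,265.62 → $1,017,265.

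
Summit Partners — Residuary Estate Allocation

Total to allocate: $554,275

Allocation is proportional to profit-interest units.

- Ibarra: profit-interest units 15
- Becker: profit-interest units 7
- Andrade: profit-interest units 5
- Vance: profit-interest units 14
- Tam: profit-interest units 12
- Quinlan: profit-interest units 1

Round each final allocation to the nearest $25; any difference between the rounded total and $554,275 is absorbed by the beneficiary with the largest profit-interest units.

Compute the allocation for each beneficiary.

Ibarra: $153,950 · Becker: $71,850 · Andrade: $51,325 · Vance: $143,700 · Tam: $123,175 · Quinlan: $10,275

Total profit-interest units = 54.
Unrounded shares: Ibarra 15/54 × $554,275 = 153,965.28; Becker 7/54 × $554,275 = 71,850.46; Andrade 5/54 × $554,275 = 51,321.76; Vance 14/54 × $554,275 = 143,700.93; Tam 12/54 × $554,275 = 123,172.22; Quinlan 1/54 × $554,275 = 10,264.35.
After rounding ($25): Ibarra $153,975; Becker $71,850; Andrade $51,325; Vance $143,700; Tam $123,175; Quinlan $10,275. Sum = $554,300.
Difference $554,275 − $554,300 = −$25 applied to largest profit-interest units (Ibarra): Ibarra becomes $153,950.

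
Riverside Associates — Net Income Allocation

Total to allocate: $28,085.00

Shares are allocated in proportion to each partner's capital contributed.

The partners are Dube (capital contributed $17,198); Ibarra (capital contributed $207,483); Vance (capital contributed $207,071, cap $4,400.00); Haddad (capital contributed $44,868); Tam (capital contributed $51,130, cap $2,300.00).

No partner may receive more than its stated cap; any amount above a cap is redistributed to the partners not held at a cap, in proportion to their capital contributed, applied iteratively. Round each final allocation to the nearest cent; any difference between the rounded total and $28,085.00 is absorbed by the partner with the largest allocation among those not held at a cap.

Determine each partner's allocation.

Dube: $1,364.42; Ibarra: $16,460.92; Vance: $4,400.00; Haddad: $3,559.66; Tam: $2,300.00

Total capital contributed = 527,750.
Unconstrained shares: Dube 915.2171; Ibarra 11,041.5160; Vance 11,019.5908; Haddad 2,387.7173; Tam 2,720.9589.
Held at cap: Vance ($4,400.00), Tam ($2,300.00); remaining pool $21,385.00 reallocated over remaining capital contributed 269,549.
Shares after redistribution: Dube 1,364.4244 → $1,364.42; Ibarra 16,460.9179 → $16,460.92; Haddad 3,559.6577 → $3,559.66.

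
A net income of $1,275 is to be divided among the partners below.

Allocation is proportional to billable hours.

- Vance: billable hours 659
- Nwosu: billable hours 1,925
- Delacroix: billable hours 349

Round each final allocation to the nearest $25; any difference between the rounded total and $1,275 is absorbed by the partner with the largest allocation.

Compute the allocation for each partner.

Vance: $275; Nwosu: $850; Delacroix: $150

Total billable hours = 2,933.
Unrounded shares: Vance 659/2,933 × $1,275 = 286.47; Nwosu 1,925/2,933 × $1,275 = 836.81; Delacroix 349/2,933 × $1,275 = 151.71.
At nearest $25: Vance $275; Nwosu $825; Delacroix $150. Sum = $1,250.
Difference $1,275 − $1,250 = +$25 applied to largest allocation (Nwosu): Nwosu becomes $850.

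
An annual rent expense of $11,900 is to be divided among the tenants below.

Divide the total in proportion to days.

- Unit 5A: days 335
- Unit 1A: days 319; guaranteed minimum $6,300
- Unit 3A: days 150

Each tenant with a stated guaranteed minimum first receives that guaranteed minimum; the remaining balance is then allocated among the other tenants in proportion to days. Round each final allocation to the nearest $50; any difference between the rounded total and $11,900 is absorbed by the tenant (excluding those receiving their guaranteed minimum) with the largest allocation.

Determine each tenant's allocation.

Unit 5A: $3,850 · Unit 1A: $6,300 · Unit 3A: $1,750

Minimums first: Unit 1A $6,300. Residual $5,600.
Residual split over remaining days 485: Unit 5A 3,868.04 → $3,850; Unit 3A 1,731.96 → $1,750.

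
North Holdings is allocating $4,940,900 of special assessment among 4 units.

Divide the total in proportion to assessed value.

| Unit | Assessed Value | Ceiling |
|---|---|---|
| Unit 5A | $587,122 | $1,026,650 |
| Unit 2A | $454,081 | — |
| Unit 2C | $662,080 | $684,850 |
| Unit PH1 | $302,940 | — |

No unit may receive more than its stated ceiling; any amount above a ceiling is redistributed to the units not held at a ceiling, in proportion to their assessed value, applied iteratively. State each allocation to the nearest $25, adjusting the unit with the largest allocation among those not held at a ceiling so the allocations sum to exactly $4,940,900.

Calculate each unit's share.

Unit 5A: $1,026,650 | Unit 2A: $1,937,075 | Unit 2C: $684,850 | Unit PH1: $1,292,325

Total assessed value = 2,006,223.
Proportional shares (ignoring caps): Unit 5A 1,445,956.45; Unit 2A 1,118,304.80; Unit 2C 1,630,562.04; Unit PH1 746,076.71.
Held at cap: Unit 5A ($1,026,650), Unit 2C ($684,850); residual $3,229,400 reallocated over remaining assessed value 757,021.
Shares after redistribution: Unit 2A 1,937,078.60 → $1,937,075; Unit PH1 1,292,321.40 → $1,292,325.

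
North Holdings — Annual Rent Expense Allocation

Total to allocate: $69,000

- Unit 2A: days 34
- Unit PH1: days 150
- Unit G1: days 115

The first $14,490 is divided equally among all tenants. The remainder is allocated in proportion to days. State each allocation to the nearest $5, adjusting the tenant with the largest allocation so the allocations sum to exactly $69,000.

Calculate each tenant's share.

Unit 2A: $11,030 | Unit PH1: $32,175 | Unit G1: $25,795

$14,490 shared equally gives $4,830 per tenant.
Remainder $54,510 by days (total 299): Unit 2A 6,198.46 → $6,200; Unit PH1 27,346.15 → $27,345; Unit G1 20,965.38 → $20,965.
Totals: Unit 2A $4,830 + $6,200 = $11,030; Unit PH1 $4,830 + $27,345 = $32,175; Unit G1 $4,830 + $20,965 = $25,795.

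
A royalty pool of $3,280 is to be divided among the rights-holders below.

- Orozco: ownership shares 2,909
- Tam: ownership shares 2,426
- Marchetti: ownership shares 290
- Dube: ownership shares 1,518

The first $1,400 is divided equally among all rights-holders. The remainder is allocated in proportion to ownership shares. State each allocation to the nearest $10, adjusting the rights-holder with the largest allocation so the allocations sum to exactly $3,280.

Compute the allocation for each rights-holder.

First tranche $1,400 split equally: $350 each.
Remainder $1,880 by ownership shares (total 7,143): Orozco 765.63 → $770; Tam 638.51 → $640; Marchetti 76.33 → $80; Dube 399.53 → $400.
Rounding difference −$10 on remainder applied to Orozco.
Totals: Orozco $350 + $760 = $1,110; Tam $350 + $640 = $990; Marchetti $350 + $80 = $430; Dube $350 + $400 = $750.

Orozco: $1,110 · Tam: $990 · Marchetti: $430 · Dube: $750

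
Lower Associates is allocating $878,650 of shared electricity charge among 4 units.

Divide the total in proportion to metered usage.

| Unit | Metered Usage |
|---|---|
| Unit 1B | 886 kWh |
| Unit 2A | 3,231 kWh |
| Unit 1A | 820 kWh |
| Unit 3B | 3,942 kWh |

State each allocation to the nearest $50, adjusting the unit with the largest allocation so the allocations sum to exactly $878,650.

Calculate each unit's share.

Metered usage total: 8,879.
Proportional shares: Unit 1B 886/8,879 × $878,650 = 87,676.98; Unit 2A 3,231/8,879 × $878,650 = 319,734.00; Unit 1A 820/8,879 × $878,650 = 81,145.74; Unit 3B 3,942/8,879 × $878,650 = 390,093.29.
At nearest $50: Unit 1B $87,700; Unit 2A $319,750; Unit 1A $81,150; Unit 3B $390,100. Sum = $878,700.
Difference $878,650 − $878,700 = −$50 applied to largest allocation (Unit 3B): Unit 3B becomes $390,050.

Unit 1B: $87,700; Unit 2A: $319,750; Unit 1A: $81,150; Unit 3B: $390,050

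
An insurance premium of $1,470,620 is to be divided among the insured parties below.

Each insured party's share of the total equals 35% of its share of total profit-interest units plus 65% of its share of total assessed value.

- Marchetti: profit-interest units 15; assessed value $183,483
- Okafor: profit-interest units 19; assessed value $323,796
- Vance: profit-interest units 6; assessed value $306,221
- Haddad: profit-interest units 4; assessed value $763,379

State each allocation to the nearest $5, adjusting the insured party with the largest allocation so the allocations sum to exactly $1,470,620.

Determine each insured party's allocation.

Marchetti: $286,700 | Okafor: $418,550 | Vance: $255,820 | Haddad: $509,550

Totals — profit-interest units 44, assessed value 1,576,879.
Composite weights (35% profit-interest units + 65% assessed value): Marchetti 0.1950; Okafor 0.2846; Vance 0.1740; Haddad 0.3465.
Pro-rata amounts: Marchetti 286,698.98; Okafor 418,549.08; Vance 255,819.65; Haddad 509,552.30.
At nearest $5: Marchetti $286,700; Okafor $418,550; Vance $255,820; Haddad $509,550. Sum = $1,470,620.
Rounded total matches; no reconciliation needed.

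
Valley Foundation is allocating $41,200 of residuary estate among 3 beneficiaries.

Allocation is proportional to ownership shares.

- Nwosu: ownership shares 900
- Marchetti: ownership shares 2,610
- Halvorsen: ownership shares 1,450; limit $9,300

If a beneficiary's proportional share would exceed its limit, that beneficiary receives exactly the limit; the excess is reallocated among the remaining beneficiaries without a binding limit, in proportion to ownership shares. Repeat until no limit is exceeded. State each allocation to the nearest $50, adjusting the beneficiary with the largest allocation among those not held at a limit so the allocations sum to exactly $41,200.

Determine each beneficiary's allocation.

Combined ownership shares = 4,960.
Unconstrained shares: Nwosu 7,475.81; Marchetti 21,679.84; Halvorsen 12,044.35.
Cap binds for Halvorsen ($9,300); residual $31,900 reallocated over remaining ownership shares 3,510.
Remaining shares: Nwosu 8,179.49 → $8,200; Marchetti 23,720.51 → $23,700.

Nwosu: $8,200 · Marchetti: $23,700 · Halvorsen: $9,300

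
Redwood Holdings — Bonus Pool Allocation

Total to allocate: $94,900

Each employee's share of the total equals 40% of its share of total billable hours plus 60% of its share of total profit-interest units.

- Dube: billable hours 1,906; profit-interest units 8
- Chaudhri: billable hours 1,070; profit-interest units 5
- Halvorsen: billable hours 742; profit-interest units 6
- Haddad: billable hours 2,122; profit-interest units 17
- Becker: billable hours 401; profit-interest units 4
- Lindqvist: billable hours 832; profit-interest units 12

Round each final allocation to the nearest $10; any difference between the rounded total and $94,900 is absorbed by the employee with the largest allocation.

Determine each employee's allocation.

Dube: $18,990 | Chaudhri: $11,220 | Halvorsen: $10,550 | Haddad: $30,000 | Becker: $6,530 | Lindqvist: $17,610

Totals — billable hours 7,073, profit-interest units 52.
Combined weights (40% billable hours + 60% profit-interest units): Dube 0.2001; Chaudhri 0.1182; Halvorsen 0.1112; Haddad 0.3162; Becker 0.0688; Lindqvist 0.1855.
Proportional shares: Dube 18,989.29; Chaudhri 11,217.57; Halvorsen 10,552.23; Haddad 30,003.54; Becker 6,532.12; Lindqvist 17,605.25.
After rounding ($10): Dube $18,990; Chaudhri $11,220; Halvorsen $10,550; Haddad $30,000; Becker $6,530; Lindqvist $17,610. Sum = $94,900.
Rounded total matches; no reconciliation needed.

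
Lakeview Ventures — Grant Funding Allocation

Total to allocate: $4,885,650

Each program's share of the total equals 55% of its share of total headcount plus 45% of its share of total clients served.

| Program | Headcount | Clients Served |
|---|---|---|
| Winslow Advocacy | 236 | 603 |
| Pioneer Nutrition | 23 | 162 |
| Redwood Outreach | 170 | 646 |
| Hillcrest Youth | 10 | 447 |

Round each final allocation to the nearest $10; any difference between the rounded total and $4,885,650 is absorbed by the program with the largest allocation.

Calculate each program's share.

Winslow Advocacy: $2,158,070 · Pioneer Nutrition: $332,470 · Redwood Outreach: $1,804,970 · Hillcrest Youth: $590,140

Headcount total 439; clients served total 1,858.
Combined weights (55% headcount + 45% clients served): Winslow Advocacy 0.4417; Pioneer Nutrition 0.0681; Redwood Outreach 0.3694; Hillcrest Youth 0.1208.
Pro-rata amounts: Winslow Advocacy 2,158,070.34; Pioneer Nutrition 332,474.48; Redwood Outreach 1,804,967.30; Hillcrest Youth 590,137.89.
Rounded to nearest $10: Winslow Advocacy $2,158,070; Pioneer Nutrition $332,470; Redwood Outreach $1,804,970; Hillcrest Youth $590,140. Sum = $4,885,650.
Sum already equals the total — no adjustment.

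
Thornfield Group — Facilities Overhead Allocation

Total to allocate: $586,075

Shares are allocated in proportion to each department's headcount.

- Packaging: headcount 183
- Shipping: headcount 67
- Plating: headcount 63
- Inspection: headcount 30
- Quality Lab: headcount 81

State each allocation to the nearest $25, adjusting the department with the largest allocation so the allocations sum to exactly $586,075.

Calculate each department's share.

Headcount total: 424.
Unrounded shares: Packaging 183/424 × $586,075 = 252,952.18; Shipping 67/424 × $586,075 = 92,610.91; Plating 63/424 × $586,075 = 87,081.90; Inspection 30/424 × $586,075 = 41,467.57; Quality Lab 81/424 × $586,075 = 111,962.44.
At nearest $25: Packaging $252,950; Shipping $92,600; Plating $87,075; Inspection $41,475; Quality Lab $111,950. Sum = $586,050.
Difference $586,075 − $586,050 = +$25 applied to largest allocation (Packaging): Packaging becomes $252,975.

Packaging: $252,975; Shipping: $92,600; Plating: $87,075; Inspection: $41,475; Quality Lab: $111,950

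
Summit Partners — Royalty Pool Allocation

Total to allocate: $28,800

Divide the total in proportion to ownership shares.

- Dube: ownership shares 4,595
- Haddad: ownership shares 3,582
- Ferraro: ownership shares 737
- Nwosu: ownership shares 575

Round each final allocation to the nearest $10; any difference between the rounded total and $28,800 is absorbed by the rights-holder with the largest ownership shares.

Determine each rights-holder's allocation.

Dube: $13,940 · Haddad: $10,870 · Ferraro: $2,240 · Nwosu: $1,750

Combined ownership shares = 9,489.
Unrounded shares: Dube 4,595/9,489 × $28,800 = 13,946.25; Haddad 3,582/9,489 × $28,800 = 10,871.70; Ferraro 737/9,489 × $28,800 = 2,236.86; Nwosu 575/9,489 × $28,800 = 1,745.18.
After rounding ($10): Dube $13,950; Haddad $10,870; Ferraro $2,240; Nwosu $1,750. Sum = $28,810.
Difference $28,800 − $28,810 = −$10 applied to largest ownership shares (Dube): Dube becomes $13,940.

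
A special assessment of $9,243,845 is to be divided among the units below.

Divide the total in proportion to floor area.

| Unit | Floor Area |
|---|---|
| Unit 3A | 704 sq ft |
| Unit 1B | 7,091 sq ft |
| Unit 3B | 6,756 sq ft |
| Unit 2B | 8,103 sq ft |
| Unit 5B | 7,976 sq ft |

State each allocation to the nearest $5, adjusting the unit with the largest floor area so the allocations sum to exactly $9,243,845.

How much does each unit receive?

Unit 3A: $212,460 | Unit 1B: $2,139,995 | Unit 3B: $2,038,895 | Unit 2B: $2,445,415 | Unit 5B: $2,407,080

Floor area total: 704 + 7,091 + 6,756 + 8,103 + 7,976 = 30,630.
Unrounded shares: Unit 3A 212,460.56; Unit 1B 2,139,996.90; Unit 3B 2,038,897.06; Unit 2B 2,445,408.95; Unit 5B 2,407,081.54.
At nearest $5: Unit 3A $212,460; Unit 1B $2,139,995; Unit 3B $2,038,895; Unit 2B $2,445,410; Unit 5B $2,407,080. Sum = $9,243,840.
Difference $9,243,845 − $9,243,840 = +$5 applied to largest floor area (Unit 2B): Unit 2B becomes $2,445,415.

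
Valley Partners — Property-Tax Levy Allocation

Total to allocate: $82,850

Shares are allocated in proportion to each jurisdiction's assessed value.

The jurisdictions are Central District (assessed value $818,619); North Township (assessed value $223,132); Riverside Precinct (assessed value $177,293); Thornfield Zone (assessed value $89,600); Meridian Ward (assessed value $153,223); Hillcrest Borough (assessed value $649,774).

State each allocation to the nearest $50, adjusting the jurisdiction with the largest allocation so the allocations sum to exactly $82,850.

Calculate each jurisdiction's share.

Central District: $32,150; North Township: $8,750; Riverside Precinct: $6,950; Thornfield Zone: $3,500; Meridian Ward: $6,000; Hillcrest Borough: $25,500

Assessed value total: 2,111,641.
Unrounded shares: Central District 818,619/2,111,641 × $82,850 = 32,118.43; North Township 223,132/2,111,641 × $82,850 = 8,754.56; Riverside Precinct 177,293/2,111,641 × $82,850 = 6,956.07; Thornfield Zone 89,600/2,111,641 × $82,850 = 3,515.45; Meridian Ward 153,223/2,111,641 × $82,850 = 6,011.69; Hillcrest Borough 649,774/2,111,641 × $82,850 = 25,493.81.
At nearest $50: Central District $32,100; North Township $8,750; Riverside Precinct $6,950; Thornfield Zone $3,500; Meridian Ward $6,000; Hillcrest Borough $25,500. Sum = $82,800.
Difference $82,850 − $82,800 = +$50 applied to largest allocation (Central District): Central District becomes $32,150.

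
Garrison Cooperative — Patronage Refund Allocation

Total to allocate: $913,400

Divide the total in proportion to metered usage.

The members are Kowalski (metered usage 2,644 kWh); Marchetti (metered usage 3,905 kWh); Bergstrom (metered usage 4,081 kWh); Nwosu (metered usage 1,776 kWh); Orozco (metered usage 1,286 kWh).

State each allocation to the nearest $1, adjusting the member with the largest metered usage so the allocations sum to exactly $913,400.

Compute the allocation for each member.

Kowalski: $176,383 · Marchetti: $260,504 · Bergstrom: $272,245 · Nwosu: $118,478 · Orozco: $85,790

Total metered usage = 13,692.
Raw shares: Kowalski 2,644/13,692 × $913,400 = 176,382.53; Marchetti 3,905/13,692 × $913,400 = 260,504.46; Bergstrom 4,081/13,692 × $913,400 = 272,245.501; Nwosu 1,776/13,692 × $913,400 = 118,477.83; Orozco 1,286/13,692 × $913,400 = 85,789.69.
Rounded to nearest $1: Kowalski $176,383; Marchetti $260,504; Bergstrom $272,246; Nwosu $118,478; Orozco $85,790. Sum = $913,401.
Difference $913,400 − $913,401 = −$1 applied to largest metered usage (Bergstrom): Bergstrom becomes $272,245.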